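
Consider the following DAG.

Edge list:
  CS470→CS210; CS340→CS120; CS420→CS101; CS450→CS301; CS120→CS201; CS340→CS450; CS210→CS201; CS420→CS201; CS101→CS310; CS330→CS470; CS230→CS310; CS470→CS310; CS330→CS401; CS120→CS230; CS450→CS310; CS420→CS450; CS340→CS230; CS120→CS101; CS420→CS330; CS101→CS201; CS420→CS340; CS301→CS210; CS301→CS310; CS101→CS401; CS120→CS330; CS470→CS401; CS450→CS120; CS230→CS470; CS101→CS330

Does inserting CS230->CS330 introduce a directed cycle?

No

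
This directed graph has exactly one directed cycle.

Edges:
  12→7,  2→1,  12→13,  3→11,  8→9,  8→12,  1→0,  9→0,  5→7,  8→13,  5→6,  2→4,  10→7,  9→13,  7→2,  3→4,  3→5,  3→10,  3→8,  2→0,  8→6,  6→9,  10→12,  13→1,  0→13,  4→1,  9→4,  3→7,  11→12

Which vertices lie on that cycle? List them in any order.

0, 1, 13

DFS with gray/black marking from 0:
0 gray
  13 gray
    1 gray
      1→0: 0 is gray → back edge
Back edge closes the cycle 0 → 13 → 1 → 0; its vertices are {0, 1, 13}.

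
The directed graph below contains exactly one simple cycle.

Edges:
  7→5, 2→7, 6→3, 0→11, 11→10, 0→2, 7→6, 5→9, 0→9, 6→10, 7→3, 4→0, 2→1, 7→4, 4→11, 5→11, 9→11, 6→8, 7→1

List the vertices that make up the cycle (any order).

DFS with gray/black marking from 7:
7 gray
  5 gray
    11 gray
      10 gray
      10 black
    11 black
    9 gray
      9→11: 11 black — skip
    9 black
  5 black
  6 gray
    3 gray
    3 black
    6→10: 10 black — skip
    8 gray
    8 black
  6 black
  4 gray
    4→11: 11 black — skip
    0 gray
      0→9: 9 black — skip
      0→11: 11 black — skip
      2 gray
        2→7: 7 is gray → back edge
Back edge closes the cycle 7 → 4 → 0 → 2 → 7; its vertices are {0, 2, 4, 7}.

0, 2, 4, 7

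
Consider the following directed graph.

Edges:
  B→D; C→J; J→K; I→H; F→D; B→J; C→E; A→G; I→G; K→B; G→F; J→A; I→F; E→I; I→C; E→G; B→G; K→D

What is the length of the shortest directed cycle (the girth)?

3

For each vertex v, BFS finds the shortest path from v back to v.
The shortest such closed walk is C → E → I → C, length 3.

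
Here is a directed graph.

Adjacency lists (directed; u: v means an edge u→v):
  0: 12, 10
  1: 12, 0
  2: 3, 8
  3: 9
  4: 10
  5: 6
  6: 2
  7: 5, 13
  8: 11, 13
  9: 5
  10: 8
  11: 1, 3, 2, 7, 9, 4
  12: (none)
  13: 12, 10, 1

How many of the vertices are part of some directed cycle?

13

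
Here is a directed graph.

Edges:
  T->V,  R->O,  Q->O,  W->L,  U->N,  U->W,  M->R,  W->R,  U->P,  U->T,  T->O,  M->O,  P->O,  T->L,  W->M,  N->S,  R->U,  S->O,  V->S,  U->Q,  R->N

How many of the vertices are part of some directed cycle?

4

A vertex is on a directed cycle iff it belongs to a strongly connected component of size ≥ 2 (or has a self-loop).
The vertices on cycles are {M, R, U, W} — 4 in total.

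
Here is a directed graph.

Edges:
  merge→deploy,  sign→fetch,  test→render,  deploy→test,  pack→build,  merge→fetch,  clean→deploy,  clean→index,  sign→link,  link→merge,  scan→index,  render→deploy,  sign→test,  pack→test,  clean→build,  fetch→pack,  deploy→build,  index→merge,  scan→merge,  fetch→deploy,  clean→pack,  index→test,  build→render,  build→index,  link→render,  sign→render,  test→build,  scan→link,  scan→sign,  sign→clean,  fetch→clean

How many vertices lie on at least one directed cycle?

9

A vertex is on a directed cycle iff it belongs to a strongly connected component of size ≥ 2 (or has a self-loop).
The vertices on cycles are {pack, test, build, clean, fetch, index, merge, deploy, render} — 9 in total.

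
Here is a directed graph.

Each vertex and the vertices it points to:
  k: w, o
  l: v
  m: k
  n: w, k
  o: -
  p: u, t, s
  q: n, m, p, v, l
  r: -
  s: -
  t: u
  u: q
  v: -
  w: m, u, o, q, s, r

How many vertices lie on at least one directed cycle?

8

A vertex is on a directed cycle iff it belongs to a strongly connected component of size ≥ 2 (or has a self-loop).
The vertices on cycles are {k, m, n, p, q, t, u, w} — 8 in total.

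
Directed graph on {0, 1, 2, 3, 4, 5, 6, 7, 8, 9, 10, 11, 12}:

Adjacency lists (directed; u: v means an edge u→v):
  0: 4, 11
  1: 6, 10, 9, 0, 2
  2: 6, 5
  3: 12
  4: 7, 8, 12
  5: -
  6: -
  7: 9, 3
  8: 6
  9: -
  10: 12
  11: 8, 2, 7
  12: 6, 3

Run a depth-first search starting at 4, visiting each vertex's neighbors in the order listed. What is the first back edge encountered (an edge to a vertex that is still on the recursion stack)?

12->3

DFS from 4 (visiting each vertex's neighbors in the order listed); mark gray on enter, black on exit:
4 gray
  7 gray
    9 gray
    9 black
    3 gray
      12 gray
        6 gray
        6 black
        12→3: 3 is gray → back edge
First back edge: 12 → 3.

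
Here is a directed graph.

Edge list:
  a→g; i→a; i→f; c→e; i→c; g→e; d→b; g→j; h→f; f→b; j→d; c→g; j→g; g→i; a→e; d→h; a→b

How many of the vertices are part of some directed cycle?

5

A vertex is on a directed cycle iff it belongs to a strongly connected component of size ≥ 2 (or has a self-loop).
The vertices on cycles are {a, c, g, i, j} — 5 in total.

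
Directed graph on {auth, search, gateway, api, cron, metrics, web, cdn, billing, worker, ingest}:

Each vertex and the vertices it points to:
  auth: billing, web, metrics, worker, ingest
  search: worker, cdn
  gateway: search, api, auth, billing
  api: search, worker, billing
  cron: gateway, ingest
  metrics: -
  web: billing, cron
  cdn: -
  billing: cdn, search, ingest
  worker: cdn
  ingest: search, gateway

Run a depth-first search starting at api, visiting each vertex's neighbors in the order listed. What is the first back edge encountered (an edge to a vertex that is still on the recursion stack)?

gateway→api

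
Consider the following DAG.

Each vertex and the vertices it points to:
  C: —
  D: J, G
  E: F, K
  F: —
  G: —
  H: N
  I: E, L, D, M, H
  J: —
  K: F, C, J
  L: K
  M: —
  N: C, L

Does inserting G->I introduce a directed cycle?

Yes

Adding G→I creates a cycle iff I can already reach G.
Path from I: I → D → G.
So I → … → G → I is a cycle.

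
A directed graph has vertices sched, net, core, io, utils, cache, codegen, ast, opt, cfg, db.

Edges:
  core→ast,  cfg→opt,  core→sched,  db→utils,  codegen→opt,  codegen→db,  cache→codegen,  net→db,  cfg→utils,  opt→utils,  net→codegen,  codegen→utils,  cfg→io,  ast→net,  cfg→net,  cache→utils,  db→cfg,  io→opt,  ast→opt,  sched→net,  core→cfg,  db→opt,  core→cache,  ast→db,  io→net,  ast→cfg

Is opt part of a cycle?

No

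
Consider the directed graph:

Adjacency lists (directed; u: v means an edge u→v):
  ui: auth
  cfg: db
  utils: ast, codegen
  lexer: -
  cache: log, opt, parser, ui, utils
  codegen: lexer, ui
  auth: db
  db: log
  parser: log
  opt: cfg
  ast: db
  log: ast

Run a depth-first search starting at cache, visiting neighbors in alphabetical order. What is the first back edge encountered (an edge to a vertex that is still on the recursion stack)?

db->log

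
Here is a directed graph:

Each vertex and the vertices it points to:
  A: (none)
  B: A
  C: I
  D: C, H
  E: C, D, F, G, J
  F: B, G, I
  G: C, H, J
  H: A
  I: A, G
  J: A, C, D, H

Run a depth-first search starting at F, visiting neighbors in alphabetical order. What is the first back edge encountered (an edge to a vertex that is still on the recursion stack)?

DFS from F (visiting neighbors in alphabetical order); mark gray on enter, black on exit:
F gray
  B gray
    A gray
    A black
  B black
  G gray
    C gray
      I gray
        I→A: A black — skip
        I→G: G is gray → back edge
First back edge: I → G.

I→G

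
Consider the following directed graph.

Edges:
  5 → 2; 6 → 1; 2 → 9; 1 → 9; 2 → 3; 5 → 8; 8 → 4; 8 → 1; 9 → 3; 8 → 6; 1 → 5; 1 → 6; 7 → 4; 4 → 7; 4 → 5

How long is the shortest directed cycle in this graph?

2

For each vertex v, BFS finds the shortest path from v back to v.
The shortest such closed walk is 4 → 7 → 4, length 2.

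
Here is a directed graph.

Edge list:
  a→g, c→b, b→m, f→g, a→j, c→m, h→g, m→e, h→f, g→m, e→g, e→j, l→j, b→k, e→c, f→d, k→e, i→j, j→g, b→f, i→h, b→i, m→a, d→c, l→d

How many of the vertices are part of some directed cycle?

12

A vertex is on a directed cycle iff it belongs to a strongly connected component of size ≥ 2 (or has a self-loop).
The vertices on cycles are {a, b, c, d, e, f, g, h, i, j, k, m} — 12 in total.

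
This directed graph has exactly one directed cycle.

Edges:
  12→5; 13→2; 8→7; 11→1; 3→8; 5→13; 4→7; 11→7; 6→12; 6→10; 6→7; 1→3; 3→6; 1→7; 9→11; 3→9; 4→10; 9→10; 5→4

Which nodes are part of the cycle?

1, 3, 9, 11

DFS with gray/black marking from 3:
3 gray
  6 gray
    12 gray
      5 gray
        13 gray
          2 gray
          2 black
        13 black
        4 gray
          10 gray
          10 black
          7 gray
          7 black
        4 black
      5 black
    12 black
    6→10: 10 black — skip
    6→7: 7 black — skip
  6 black
  9 gray
    9→10: 10 black — skip
    11 gray
      1 gray
        1→7: 7 black — skip
        1→3: 3 is gray → back edge
Back edge closes the cycle 3 → 9 → 11 → 1 → 3; its vertices are {1, 3, 9, 11}.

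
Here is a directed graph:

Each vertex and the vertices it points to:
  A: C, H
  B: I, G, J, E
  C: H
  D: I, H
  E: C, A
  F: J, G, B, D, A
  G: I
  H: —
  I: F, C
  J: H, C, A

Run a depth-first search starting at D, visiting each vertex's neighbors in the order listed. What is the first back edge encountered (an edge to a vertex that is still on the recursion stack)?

DFS from D (visiting each vertex's neighbors in the order listed); mark gray on enter, black on exit:
D gray
  I gray
    F gray
      J gray
        H gray
        H black
        C gray
          C→H: H black — skip
        C black
        A gray
          A→C: C black — skip
          A→H: H black — skip
        A black
      J black
      G gray
        G→I: I is gray → back edge
First back edge: G → I.

G→I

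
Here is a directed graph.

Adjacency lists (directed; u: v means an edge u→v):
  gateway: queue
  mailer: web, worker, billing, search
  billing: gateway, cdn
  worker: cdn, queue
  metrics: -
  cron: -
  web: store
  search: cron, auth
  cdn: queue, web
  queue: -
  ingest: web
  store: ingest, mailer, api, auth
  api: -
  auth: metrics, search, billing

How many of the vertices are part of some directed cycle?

9

A vertex is on a directed cycle iff it belongs to a strongly connected component of size ≥ 2 (or has a self-loop).
The vertices on cycles are {cdn, web, auth, store, ingest, mailer, search, worker, billing} — 9 in total.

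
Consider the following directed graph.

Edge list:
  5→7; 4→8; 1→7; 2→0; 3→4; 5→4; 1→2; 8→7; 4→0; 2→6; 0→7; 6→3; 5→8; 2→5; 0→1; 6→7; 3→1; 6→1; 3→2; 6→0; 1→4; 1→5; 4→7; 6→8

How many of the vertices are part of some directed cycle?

7

A vertex is on a directed cycle iff it belongs to a strongly connected component of size ≥ 2 (or has a self-loop).
The vertices on cycles are {0, 1, 2, 3, 4, 5, 6} — 7 in total.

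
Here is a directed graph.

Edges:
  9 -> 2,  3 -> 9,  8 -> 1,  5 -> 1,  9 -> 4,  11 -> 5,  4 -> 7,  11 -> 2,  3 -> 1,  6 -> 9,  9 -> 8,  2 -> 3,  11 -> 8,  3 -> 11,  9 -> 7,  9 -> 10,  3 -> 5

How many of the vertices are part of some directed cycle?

A vertex is on a directed cycle iff it belongs to a strongly connected component of size ≥ 2 (or has a self-loop).
The vertices on cycles are {2, 3, 9, 11} — 4 in total.

4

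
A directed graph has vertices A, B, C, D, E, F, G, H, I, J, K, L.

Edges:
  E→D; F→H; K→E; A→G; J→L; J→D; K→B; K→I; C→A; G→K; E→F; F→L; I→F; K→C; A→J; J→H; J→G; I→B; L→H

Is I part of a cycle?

I lies on a cycle iff there is a path from I back to itself.
Exploring from I, it never reaches itself; equivalently, its strongly connected component is a singleton.

No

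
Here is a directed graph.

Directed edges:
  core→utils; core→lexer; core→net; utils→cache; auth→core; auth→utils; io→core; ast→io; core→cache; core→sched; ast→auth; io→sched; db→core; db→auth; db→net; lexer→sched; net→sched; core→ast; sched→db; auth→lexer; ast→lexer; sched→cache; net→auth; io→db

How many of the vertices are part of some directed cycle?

A vertex is on a directed cycle iff it belongs to a strongly connected component of size ≥ 2 (or has a self-loop).
The vertices on cycles are {db, io, ast, net, auth, core, lexer, sched} — 8 in total.

8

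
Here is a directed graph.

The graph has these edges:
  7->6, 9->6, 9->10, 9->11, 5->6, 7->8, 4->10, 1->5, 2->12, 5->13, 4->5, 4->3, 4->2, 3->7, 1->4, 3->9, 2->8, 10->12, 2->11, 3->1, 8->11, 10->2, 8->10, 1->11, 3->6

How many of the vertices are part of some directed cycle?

6

A vertex is on a directed cycle iff it belongs to a strongly connected component of size ≥ 2 (or has a self-loop).
The vertices on cycles are {1, 2, 3, 4, 8, 10} — 6 in total.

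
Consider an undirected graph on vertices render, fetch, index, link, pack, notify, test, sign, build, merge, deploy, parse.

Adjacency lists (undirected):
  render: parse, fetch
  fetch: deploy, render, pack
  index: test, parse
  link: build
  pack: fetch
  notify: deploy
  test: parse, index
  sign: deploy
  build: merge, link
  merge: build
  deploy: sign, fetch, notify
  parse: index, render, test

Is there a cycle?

Yes

DFS, tracking each vertex's parent; an edge to a visited non-parent vertex closes a cycle.
Start from pack:
visit pack (parent –)
  visit fetch (parent pack)
    visit deploy (parent fetch)
      visit sign (parent deploy)
        sign–deploy: parent, skip
      deploy–fetch: parent, skip
      visit notify (parent deploy)
        notify–deploy: parent, skip
    visit render (parent fetch)
      visit parse (parent render)
        visit index (parent parse)
          visit test (parent index)
            test–parse: parse visited and ≠ parent → cycle
Cycle: parse – index – test – parse.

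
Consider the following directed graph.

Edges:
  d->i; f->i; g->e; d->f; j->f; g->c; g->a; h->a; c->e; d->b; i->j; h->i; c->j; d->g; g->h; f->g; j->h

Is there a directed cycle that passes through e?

No

e lies on a cycle iff there is a path from e back to itself.
Exploring from e, it never reaches itself; equivalently, its strongly connected component is a singleton.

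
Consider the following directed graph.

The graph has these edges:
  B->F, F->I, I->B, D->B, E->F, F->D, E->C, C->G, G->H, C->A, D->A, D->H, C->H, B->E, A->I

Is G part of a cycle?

No

G lies on a cycle iff there is a path from G back to itself.
Exploring from G, it never reaches itself; equivalently, its strongly connected component is a singleton.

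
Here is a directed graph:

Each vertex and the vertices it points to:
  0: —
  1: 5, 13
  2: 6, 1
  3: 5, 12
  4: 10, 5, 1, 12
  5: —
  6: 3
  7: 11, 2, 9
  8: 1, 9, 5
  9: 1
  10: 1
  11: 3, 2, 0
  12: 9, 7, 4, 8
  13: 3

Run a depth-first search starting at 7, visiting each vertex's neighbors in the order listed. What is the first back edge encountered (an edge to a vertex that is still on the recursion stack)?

DFS from 7 (visiting each vertex's neighbors in the order listed); mark gray on enter, black on exit:
7 gray
  11 gray
    3 gray
      5 gray
      5 black
      12 gray
        9 gray
          1 gray
            1→5: 5 black — skip
            13 gray
              13→3: 3 is gray → back edge
First back edge: 13 → 3.

13->3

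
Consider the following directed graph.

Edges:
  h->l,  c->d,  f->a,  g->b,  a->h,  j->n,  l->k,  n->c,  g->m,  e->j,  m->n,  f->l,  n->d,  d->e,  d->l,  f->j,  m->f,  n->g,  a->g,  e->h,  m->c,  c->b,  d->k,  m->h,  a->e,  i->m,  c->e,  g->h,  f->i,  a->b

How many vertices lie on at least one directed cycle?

10

A vertex is on a directed cycle iff it belongs to a strongly connected component of size ≥ 2 (or has a self-loop).
The vertices on cycles are {a, c, d, e, f, g, i, j, m, n} — 10 in total.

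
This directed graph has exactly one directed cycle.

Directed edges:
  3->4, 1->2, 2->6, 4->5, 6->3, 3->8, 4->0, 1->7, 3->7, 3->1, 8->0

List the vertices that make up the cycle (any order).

1, 2, 3, 6

DFS with gray/black marking from 3:
3 gray
  8 gray
    0 gray
    0 black
  8 black
  7 gray
  7 black
  4 gray
    4→0: 0 black — skip
    5 gray
    5 black
  4 black
  1 gray
    1→7: 7 black — skip
    2 gray
      6 gray
        6→3: 3 is gray → back edge
Back edge closes the cycle 3 → 1 → 2 → 6 → 3; its vertices are {1, 2, 3, 6}.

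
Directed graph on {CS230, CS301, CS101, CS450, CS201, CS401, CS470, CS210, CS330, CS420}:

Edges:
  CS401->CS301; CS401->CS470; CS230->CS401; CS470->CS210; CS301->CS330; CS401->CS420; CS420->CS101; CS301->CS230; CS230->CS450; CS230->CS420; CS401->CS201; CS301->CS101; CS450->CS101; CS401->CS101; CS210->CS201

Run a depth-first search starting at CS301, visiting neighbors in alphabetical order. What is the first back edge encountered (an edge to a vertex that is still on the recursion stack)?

DFS from CS301 (visiting neighbors in alphabetical order); mark gray on enter, black on exit:
CS301 gray
  CS101 gray
  CS101 black
  CS230 gray
    CS401 gray
      CS401→CS101: CS101 black — skip
      CS201 gray
      CS201 black
      CS401→CS301: CS301 is gray → back edge
First back edge: CS401 → CS301.

CS401->CS301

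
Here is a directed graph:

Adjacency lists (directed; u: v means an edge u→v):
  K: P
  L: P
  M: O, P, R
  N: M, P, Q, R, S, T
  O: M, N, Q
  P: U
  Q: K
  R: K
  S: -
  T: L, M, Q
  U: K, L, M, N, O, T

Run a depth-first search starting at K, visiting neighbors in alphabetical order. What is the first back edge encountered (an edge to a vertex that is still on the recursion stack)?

DFS from K (visiting neighbors in alphabetical order); mark gray on enter, black on exit:
K gray
  P gray
    U gray
      U→K: K is gray → back edge
First back edge: U → K.

U->K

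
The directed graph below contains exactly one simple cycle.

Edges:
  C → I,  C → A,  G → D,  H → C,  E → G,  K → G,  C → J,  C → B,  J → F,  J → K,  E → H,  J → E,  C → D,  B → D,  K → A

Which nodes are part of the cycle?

DFS with gray/black marking from C:
C gray
  B gray
    D gray
    D black
  B black
  A gray
  A black
  I gray
  I black
  C→D: D black — skip
  J gray
    K gray
      K→A: A black — skip
      G gray
        G→D: D black — skip
      G black
    K black
    E gray
      E→G: G black — skip
      H gray
        H→C: C is gray → back edge
Back edge closes the cycle C → J → E → H → C; its vertices are {C, E, H, J}.

C, E, H, J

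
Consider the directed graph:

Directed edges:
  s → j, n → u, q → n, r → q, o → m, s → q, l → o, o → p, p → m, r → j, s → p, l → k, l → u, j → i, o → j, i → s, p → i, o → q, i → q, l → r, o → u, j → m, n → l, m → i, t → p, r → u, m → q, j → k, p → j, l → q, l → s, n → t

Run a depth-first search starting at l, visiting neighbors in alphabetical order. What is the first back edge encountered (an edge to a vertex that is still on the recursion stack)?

n->l

DFS from l (visiting neighbors in alphabetical order); mark gray on enter, black on exit:
l gray
  k gray
  k black
  o gray
    j gray
      i gray
        q gray
          n gray
            n→l: l is gray → back edge
First back edge: n → l.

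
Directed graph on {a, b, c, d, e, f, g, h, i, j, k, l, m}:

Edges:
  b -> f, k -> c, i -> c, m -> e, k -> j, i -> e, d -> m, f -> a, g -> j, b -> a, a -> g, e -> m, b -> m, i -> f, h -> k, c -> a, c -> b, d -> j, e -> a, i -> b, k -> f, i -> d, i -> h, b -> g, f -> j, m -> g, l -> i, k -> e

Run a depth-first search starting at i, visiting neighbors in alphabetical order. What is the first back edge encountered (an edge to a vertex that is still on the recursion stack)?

e->m

DFS from i (visiting neighbors in alphabetical order); mark gray on enter, black on exit:
i gray
  b gray
    a gray
      g gray
        j gray
        j black
      g black
    a black
    f gray
      f→a: a black — skip
      f→j: j black — skip
    f black
    b→g: g black — skip
    m gray
      e gray
        e→a: a black — skip
        e→m: m is gray → back edge
First back edge: e → m.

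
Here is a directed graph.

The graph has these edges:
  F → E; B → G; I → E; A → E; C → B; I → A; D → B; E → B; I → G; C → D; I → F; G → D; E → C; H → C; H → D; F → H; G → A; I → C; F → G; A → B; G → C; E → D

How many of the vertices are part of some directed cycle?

A vertex is on a directed cycle iff it belongs to a strongly connected component of size ≥ 2 (or has a self-loop).
The vertices on cycles are {A, B, C, D, E, G} — 6 in total.

6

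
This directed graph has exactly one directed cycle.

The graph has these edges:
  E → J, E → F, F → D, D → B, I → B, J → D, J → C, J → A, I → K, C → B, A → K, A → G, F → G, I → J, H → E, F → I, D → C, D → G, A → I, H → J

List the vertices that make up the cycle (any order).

DFS with gray/black marking from J:
J gray
  D gray
    G gray
    G black
    C gray
      B gray
      B black
    C black
    D→B: B black — skip
  D black
  J→C: C black — skip
  A gray
    I gray
      K gray
      K black
      I→B: B black — skip
      I→J: J is gray → back edge
Back edge closes the cycle J → A → I → J; its vertices are {A, I, J}.

A, I, J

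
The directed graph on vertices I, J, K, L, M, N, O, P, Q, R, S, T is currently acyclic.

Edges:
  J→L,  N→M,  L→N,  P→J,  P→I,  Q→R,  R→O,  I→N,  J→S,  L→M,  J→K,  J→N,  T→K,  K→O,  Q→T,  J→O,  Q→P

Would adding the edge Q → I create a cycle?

Adding Q→I creates a cycle iff I can already reach Q.
Explore from I: no path reaches Q. The graph stays acyclic.

No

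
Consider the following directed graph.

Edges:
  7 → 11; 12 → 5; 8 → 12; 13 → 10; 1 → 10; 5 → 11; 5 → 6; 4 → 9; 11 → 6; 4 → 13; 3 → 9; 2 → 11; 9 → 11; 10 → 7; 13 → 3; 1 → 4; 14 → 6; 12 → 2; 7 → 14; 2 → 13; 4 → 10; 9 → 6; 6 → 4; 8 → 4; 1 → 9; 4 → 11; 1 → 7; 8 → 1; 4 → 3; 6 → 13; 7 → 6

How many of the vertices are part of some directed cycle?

A vertex is on a directed cycle iff it belongs to a strongly connected component of size ≥ 2 (or has a self-loop).
The vertices on cycles are {3, 4, 6, 7, 9, 10, 11, 13, 14} — 9 in total.

9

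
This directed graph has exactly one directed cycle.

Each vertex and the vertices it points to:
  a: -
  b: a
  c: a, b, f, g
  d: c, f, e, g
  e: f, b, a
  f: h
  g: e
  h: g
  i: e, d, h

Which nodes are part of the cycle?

e, f, g, h

DFS with gray/black marking from e:
e gray
  f gray
    h gray
      g gray
        g→e: e is gray → back edge
Back edge closes the cycle e → f → h → g → e; its vertices are {e, f, g, h}.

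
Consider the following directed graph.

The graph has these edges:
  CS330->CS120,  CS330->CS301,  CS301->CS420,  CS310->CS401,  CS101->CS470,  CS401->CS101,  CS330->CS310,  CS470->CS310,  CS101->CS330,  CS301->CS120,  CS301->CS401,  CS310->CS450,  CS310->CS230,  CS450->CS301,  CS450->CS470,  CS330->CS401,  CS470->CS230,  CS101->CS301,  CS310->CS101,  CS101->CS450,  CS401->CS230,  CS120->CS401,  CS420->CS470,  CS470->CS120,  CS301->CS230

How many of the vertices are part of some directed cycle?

9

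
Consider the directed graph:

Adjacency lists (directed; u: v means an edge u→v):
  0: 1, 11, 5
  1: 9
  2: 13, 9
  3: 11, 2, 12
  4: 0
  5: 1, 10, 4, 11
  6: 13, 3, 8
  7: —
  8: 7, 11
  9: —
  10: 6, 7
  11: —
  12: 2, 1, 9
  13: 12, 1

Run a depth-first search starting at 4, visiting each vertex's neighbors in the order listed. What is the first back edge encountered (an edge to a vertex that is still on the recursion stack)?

2->13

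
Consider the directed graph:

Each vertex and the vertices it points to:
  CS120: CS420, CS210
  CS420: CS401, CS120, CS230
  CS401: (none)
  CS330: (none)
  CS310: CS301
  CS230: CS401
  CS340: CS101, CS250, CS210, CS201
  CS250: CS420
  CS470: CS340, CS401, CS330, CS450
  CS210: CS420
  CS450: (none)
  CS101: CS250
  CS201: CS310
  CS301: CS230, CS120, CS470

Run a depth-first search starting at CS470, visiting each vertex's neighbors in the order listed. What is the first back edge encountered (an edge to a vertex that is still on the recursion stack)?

CS120→CS420

DFS from CS470 (visiting each vertex's neighbors in the order listed); mark gray on enter, black on exit:
CS470 gray
  CS340 gray
    CS101 gray
      CS250 gray
        CS420 gray
          CS401 gray
          CS401 black
          CS120 gray
            CS120→CS420: CS420 is gray → back edge
First back edge: CS120 → CS420.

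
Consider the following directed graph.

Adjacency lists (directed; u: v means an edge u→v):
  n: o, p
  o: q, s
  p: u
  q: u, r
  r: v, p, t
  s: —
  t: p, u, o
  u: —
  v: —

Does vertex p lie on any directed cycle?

p lies on a cycle iff there is a path from p back to itself.
Exploring from p, it never reaches itself; equivalently, its strongly connected component is a singleton.

No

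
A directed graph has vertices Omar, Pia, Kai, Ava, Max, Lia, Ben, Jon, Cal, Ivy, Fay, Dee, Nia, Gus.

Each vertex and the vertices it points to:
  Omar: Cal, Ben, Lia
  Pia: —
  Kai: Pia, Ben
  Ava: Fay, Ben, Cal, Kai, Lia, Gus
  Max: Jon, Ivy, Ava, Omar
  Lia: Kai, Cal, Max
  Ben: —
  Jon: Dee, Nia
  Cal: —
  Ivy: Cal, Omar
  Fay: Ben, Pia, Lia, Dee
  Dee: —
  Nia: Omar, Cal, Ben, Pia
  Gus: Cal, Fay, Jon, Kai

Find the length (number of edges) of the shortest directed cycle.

For each vertex v, BFS finds the shortest path from v back to v.
The shortest such closed walk is Ava → Lia → Max → Ava, length 3.

3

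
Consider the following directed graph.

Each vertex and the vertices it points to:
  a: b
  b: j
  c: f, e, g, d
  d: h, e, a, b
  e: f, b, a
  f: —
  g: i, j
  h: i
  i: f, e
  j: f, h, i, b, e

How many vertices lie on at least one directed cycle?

A vertex is on a directed cycle iff it belongs to a strongly connected component of size ≥ 2 (or has a self-loop).
The vertices on cycles are {a, b, e, h, i, j} — 6 in total.

6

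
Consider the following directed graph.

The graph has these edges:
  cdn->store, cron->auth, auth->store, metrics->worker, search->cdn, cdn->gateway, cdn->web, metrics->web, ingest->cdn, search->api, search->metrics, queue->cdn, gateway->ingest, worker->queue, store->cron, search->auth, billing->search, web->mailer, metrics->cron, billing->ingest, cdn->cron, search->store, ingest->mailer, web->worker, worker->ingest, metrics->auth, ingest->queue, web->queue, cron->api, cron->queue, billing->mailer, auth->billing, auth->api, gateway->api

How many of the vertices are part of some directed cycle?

12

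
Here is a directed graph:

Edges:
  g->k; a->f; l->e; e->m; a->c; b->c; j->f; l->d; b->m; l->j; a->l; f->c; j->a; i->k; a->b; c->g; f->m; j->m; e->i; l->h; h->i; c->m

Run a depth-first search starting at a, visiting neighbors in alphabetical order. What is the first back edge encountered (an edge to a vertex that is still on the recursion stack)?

DFS from a (visiting neighbors in alphabetical order); mark gray on enter, black on exit:
a gray
  b gray
    c gray
      g gray
        k gray
        k black
      g black
      m gray
      m black
    c black
    b→m: m black — skip
  b black
  a→c: c black — skip
  f gray
    f→c: c black — skip
    f→m: m black — skip
  f black
  l gray
    d gray
    d black
    e gray
      i gray
        i→k: k black — skip
      i black
      e→m: m black — skip
    e black
    h gray
      h→i: i black — skip
    h black
    j gray
      j→a: a is gray → back edge
First back edge: j → a.

j→a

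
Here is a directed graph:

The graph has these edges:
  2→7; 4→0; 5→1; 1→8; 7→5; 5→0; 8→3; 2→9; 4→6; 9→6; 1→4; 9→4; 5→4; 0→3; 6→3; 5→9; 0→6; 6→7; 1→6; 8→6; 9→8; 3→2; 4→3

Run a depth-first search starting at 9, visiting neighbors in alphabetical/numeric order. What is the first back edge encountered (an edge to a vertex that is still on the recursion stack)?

5->0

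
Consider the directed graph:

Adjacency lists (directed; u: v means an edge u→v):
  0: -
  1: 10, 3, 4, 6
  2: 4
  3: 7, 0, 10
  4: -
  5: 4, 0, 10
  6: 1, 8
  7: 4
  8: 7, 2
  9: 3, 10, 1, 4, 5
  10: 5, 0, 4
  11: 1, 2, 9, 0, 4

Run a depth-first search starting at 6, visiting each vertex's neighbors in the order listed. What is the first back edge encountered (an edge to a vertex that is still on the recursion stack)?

DFS from 6 (visiting each vertex's neighbors in the order listed); mark gray on enter, black on exit:
6 gray
  1 gray
    10 gray
      5 gray
        4 gray
        4 black
        0 gray
        0 black
        5→10: 10 is gray → back edge
First back edge: 5 → 10.

5->10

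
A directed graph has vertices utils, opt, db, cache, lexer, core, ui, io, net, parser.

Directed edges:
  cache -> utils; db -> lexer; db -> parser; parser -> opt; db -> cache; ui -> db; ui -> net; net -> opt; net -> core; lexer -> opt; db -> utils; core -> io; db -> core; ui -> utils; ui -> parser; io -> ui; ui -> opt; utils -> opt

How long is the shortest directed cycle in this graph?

4

For each vertex v, BFS finds the shortest path from v back to v.
The shortest such closed walk is ui → db → core → io → ui, length 4.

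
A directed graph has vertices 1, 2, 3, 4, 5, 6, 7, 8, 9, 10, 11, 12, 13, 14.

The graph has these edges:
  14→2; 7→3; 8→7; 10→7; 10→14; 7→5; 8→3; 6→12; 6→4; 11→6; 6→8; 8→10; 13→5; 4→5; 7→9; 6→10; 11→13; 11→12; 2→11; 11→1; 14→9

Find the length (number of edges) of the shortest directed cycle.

For each vertex v, BFS finds the shortest path from v back to v.
The shortest such closed walk is 11 → 6 → 10 → 14 → 2 → 11, length 5.

5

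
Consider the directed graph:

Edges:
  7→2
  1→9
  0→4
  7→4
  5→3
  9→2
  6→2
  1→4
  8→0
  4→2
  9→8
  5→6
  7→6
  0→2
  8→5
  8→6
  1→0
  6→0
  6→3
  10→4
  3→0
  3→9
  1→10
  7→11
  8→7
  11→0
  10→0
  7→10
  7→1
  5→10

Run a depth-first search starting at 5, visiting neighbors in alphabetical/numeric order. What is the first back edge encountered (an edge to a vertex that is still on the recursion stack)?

8→5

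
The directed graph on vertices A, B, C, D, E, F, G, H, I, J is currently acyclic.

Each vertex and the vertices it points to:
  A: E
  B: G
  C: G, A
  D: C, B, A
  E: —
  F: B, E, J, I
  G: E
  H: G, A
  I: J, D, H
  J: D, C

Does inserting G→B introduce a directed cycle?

Adding G→B creates a cycle iff B can already reach G.
Path from B: B → G.
So B → … → G → B is a cycle.

Yes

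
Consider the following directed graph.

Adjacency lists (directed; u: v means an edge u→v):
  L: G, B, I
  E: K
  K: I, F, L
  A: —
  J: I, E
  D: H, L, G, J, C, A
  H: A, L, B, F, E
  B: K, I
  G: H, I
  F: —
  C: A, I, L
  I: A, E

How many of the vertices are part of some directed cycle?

A vertex is on a directed cycle iff it belongs to a strongly connected component of size ≥ 2 (or has a self-loop).
The vertices on cycles are {B, E, G, H, I, K, L} — 7 in total.

7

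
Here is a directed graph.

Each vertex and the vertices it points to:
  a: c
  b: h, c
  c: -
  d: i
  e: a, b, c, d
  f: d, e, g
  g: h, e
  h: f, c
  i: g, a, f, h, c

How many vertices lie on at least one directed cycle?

7

A vertex is on a directed cycle iff it belongs to a strongly connected component of size ≥ 2 (or has a self-loop).
The vertices on cycles are {b, d, e, f, g, h, i} — 7 in total.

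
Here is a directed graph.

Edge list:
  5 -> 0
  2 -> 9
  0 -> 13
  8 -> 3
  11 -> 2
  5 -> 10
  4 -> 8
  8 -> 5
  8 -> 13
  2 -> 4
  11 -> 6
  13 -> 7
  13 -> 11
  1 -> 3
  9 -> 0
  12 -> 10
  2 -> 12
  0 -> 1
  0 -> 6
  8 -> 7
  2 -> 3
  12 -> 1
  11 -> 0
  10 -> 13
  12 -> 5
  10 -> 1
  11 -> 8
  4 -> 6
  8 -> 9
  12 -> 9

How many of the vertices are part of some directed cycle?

A vertex is on a directed cycle iff it belongs to a strongly connected component of size ≥ 2 (or has a self-loop).
The vertices on cycles are {0, 2, 4, 5, 8, 9, 10, 11, 12, 13} — 10 in total.

10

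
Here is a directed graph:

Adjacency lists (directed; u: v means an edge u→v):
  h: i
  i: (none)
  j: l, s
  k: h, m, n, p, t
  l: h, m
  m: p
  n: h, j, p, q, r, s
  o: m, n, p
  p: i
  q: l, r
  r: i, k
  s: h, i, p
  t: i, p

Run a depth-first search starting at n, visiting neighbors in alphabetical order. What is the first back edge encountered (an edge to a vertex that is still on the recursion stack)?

DFS from n (visiting neighbors in alphabetical order); mark gray on enter, black on exit:
n gray
  h gray
    i gray
    i black
  h black
  j gray
    l gray
      l→h: h black — skip
      m gray
        p gray
          p→i: i black — skip
        p black
      m black
    l black
    s gray
      s→h: h black — skip
      s→i: i black — skip
      s→p: p black — skip
    s black
  j black
  n→p: p black — skip
  q gray
    q→l: l black — skip
    r gray
      r→i: i black — skip
      k gray
        k→h: h black — skip
        k→m: m black — skip
        k→n: n is gray → back edge
First back edge: k → n.

k→n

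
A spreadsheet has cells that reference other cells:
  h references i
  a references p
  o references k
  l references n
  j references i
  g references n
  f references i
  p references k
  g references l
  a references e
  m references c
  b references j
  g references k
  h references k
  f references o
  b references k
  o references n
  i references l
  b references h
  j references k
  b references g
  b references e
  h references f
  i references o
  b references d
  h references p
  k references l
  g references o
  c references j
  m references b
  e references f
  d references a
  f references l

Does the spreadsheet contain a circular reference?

No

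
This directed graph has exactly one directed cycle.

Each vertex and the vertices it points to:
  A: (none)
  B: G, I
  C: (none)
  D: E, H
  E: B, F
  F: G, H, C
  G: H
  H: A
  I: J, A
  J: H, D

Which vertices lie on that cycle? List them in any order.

DFS with gray/black marking from E:
E gray
  B gray
    G gray
      H gray
        A gray
        A black
      H black
    G black
    I gray
      J gray
        J→H: H black — skip
        D gray
          D→E: E is gray → back edge
Back edge closes the cycle E → B → I → J → D → E; its vertices are {B, D, E, I, J}.

B, D, E, I, J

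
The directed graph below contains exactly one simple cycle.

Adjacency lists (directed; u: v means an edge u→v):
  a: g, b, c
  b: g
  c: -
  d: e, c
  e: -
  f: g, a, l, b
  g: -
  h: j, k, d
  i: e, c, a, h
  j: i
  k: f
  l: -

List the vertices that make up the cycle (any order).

h, i, j

DFS with gray/black marking from i:
i gray
  e gray
  e black
  c gray
  c black
  a gray
    g gray
    g black
    b gray
      b→g: g black — skip
    b black
    a→c: c black — skip
  a black
  h gray
    j gray
      j→i: i is gray → back edge
Back edge closes the cycle i → h → j → i; its vertices are {h, i, j}.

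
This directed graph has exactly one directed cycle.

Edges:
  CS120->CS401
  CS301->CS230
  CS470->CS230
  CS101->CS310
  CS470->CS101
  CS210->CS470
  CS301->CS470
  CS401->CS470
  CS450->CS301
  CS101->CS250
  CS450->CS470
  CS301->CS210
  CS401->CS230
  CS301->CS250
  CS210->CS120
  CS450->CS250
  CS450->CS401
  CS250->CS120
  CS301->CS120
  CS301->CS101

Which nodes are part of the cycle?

CS101, CS120, CS250, CS401, CS470

DFS with gray/black marking from CS401:
CS401 gray
  CS230 gray
  CS230 black
  CS470 gray
    CS101 gray
      CS310 gray
      CS310 black
      CS250 gray
        CS120 gray
          CS120→CS401: CS401 is gray → back edge
Back edge closes the cycle CS401 → CS470 → CS101 → CS250 → CS120 → CS401; its vertices are {CS101, CS120, CS250, CS401, CS470}.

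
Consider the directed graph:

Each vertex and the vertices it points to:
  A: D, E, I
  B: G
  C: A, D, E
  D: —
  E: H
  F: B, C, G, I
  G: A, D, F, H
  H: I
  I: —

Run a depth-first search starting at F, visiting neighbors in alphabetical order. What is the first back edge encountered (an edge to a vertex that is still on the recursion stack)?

G→F

DFS from F (visiting neighbors in alphabetical order); mark gray on enter, black on exit:
F gray
  B gray
    G gray
      A gray
        D gray
        D black
        E gray
          H gray
            I gray
            I black
          H black
        E black
        A→I: I black — skip
      A black
      G→D: D black — skip
      G→F: F is gray → back edge
First back edge: G → F.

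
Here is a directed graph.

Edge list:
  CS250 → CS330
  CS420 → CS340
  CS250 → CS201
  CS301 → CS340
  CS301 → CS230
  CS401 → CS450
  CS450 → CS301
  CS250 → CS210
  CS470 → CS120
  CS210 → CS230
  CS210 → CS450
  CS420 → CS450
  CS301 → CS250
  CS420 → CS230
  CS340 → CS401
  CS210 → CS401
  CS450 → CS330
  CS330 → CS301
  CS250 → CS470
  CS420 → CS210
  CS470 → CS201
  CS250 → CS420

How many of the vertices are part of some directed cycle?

A vertex is on a directed cycle iff it belongs to a strongly connected component of size ≥ 2 (or has a self-loop).
The vertices on cycles are {CS210, CS250, CS301, CS330, CS340, CS401, CS420, CS450} — 8 in total.

8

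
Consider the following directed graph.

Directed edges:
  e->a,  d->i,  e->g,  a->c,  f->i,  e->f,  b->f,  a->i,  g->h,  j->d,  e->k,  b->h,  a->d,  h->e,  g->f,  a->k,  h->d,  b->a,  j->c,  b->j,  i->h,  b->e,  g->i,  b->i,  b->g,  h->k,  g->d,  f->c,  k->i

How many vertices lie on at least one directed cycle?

8

A vertex is on a directed cycle iff it belongs to a strongly connected component of size ≥ 2 (or has a self-loop).
The vertices on cycles are {a, d, e, f, g, h, i, k} — 8 in total.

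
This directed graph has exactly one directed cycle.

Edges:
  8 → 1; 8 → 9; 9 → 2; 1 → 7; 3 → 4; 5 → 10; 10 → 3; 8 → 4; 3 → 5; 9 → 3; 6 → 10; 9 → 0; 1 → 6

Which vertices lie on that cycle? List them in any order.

3, 5, 10

DFS with gray/black marking from 3:
3 gray
  5 gray
    10 gray
      10→3: 3 is gray → back edge
Back edge closes the cycle 3 → 5 → 10 → 3; its vertices are {3, 5, 10}.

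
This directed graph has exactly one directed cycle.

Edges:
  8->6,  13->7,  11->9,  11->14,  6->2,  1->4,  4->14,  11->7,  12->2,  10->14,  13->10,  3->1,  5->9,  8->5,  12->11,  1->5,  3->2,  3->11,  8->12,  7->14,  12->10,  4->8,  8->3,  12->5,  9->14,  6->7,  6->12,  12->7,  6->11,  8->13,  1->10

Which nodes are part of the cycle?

DFS with gray/black marking from 8:
8 gray
  3 gray
    1 gray
      5 gray
        9 gray
          14 gray
          14 black
        9 black
      5 black
      4 gray
        4→14: 14 black — skip
        4→8: 8 is gray → back edge
Back edge closes the cycle 8 → 3 → 1 → 4 → 8; its vertices are {1, 3, 4, 8}.

1, 3, 4, 8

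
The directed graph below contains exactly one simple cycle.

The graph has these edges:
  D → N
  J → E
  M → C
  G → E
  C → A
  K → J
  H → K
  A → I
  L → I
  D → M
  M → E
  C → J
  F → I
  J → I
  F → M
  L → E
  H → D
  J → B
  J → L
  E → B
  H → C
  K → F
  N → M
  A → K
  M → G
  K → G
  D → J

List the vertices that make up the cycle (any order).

A, C, F, K, M

DFS with gray/black marking from C:
C gray
  J gray
    B gray
    B black
    L gray
      I gray
      I black
      E gray
        E→B: B black — skip
      E black
    L black
    J→E: E black — skip
    J→I: I black — skip
  J black
  A gray
    K gray
      G gray
        G→E: E black — skip
      G black
      K→J: J black — skip
      F gray
        M gray
          M→E: E black — skip
          M→C: C is gray → back edge
Back edge closes the cycle C → A → K → F → M → C; its vertices are {A, C, F, K, M}.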